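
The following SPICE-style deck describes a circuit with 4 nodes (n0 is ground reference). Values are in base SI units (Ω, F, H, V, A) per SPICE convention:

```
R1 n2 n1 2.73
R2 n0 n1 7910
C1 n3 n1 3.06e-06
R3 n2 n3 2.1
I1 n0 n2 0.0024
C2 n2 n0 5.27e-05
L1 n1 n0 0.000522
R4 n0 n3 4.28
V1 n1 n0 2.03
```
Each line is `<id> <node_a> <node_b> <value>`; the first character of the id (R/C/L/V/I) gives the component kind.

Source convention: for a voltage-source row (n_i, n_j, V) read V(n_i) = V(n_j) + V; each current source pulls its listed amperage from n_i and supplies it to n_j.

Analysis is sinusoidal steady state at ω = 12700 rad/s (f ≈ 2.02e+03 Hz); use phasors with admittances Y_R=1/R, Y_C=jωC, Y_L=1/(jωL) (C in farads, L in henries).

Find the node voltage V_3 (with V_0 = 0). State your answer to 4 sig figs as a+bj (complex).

0.3664-0.3464j V

MNA unknowns: 3 node voltages V₁..V_3 plus 1 source current (V1)
R1: Y=0.3663+0.000j on G[2,1]
R2: Y=0.0001264+0.000j on G[0,1]
C1: Y=0.000+0.03886j on G[3,1]
R3: Y=0.4762+0.000j on G[2,3]
I1: z[0]−=0.0024, z[2]+=0.0024
C2: Y=0.000+0.6693j on G[2,0]
L1: Y=0.000-0.1508j on G[1,0]
R4: Y=0.2336+0.000j on G[0,3]
V1: row V1−V0=2.03, i_V1 at 1,0
solve → V1=2.030+0.000j, V2=0.5745-0.6522j, V3=0.3664-0.3464j
aux → i_V1=-0.5200+0.002671j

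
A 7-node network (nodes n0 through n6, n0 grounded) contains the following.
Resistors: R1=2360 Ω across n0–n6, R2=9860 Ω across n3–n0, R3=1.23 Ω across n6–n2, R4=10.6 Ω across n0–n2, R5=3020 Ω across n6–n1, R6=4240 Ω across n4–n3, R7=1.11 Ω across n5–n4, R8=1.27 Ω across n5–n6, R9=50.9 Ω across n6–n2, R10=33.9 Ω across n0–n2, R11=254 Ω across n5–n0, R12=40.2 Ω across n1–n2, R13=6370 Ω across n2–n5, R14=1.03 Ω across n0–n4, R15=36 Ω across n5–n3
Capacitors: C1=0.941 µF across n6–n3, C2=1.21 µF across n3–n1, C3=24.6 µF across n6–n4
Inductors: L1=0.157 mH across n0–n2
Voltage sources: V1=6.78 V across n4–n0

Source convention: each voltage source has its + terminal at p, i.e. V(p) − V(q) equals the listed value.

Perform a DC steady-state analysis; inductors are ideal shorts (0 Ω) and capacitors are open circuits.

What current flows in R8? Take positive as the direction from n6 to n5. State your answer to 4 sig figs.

-1.888 A

Apply KCL at each of the 6 non-ground nodes and solve the resulting linear system.
Node n1: branches {R5, C2, R12} → V_1 = 0.02976
Node n2: branches {R3, R4, L1, R9, R10, R12, R13} → V_2 = 0.000
Node n3: branches {C1, R2, R6, C2, R15} → V_3 = 4.664
Node n4: branches {R6, R7, C3, R14, V1} → V_4 = 6.780
Node n5: branches {R7, R8, R11, R13, R15} → V_5 = 4.663
Node n6: branches {R1, C1, R3, R5, R8, R9, C3} → V_6 = 2.265
Source currents: i(L1)=-1.888, i(V1)=-8.490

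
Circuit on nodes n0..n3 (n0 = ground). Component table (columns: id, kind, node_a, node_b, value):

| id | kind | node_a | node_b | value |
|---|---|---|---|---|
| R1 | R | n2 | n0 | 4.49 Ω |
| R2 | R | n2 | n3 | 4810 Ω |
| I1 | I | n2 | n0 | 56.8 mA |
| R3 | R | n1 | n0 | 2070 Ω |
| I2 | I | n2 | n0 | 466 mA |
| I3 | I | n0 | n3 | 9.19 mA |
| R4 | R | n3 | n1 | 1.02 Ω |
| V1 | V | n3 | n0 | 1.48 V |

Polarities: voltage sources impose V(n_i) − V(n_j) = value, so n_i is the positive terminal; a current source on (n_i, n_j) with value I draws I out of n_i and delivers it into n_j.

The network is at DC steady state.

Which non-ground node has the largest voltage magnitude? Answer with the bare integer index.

Element admittances at DC:
  Y(R1) = 0.2227 S between n2,n0
  Y(R2) = 0.0002079 S between n2,n3
  I1: injects 0.0568 A into n0 (from n2)
  Y(R3) = 0.0004831 S between n1,n0
  I2: injects 0.466 A into n0 (from n2)
  I3: injects 0.00919 A into n3 (from n0)
  Y(R4) = 0.9804 S between n3,n1
  V1: constraint V(n3)−V(n0) = 1.48
Assemble and solve the 4×4 MNA system:
  V(n1)=1.479  V(n2)=-2.344  V(n3)=1.480
  i(V1)=0.007680

2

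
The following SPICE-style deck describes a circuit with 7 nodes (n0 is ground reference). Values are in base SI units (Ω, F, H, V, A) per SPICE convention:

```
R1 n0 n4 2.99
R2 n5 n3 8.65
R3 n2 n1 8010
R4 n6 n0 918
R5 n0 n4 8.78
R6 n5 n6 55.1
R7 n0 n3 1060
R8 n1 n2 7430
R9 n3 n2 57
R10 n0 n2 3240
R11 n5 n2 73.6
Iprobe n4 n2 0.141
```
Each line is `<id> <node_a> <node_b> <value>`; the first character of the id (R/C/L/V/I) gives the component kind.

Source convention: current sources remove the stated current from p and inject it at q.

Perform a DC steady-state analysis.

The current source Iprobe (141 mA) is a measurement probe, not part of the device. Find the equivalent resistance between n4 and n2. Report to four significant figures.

MNA unknowns: 6 node voltages V₁..V_6
R1: Y=0.3344 on G[0,4]
R2: Y=0.1156 on G[5,3]
R3: Y=0.0001248 on G[2,1]
R4: Y=0.001089 on G[6,0]
R5: Y=0.1139 on G[0,4]
R6: Y=0.01815 on G[5,6]
R7: Y=0.0009434 on G[0,3]
R8: Y=0.0001346 on G[1,2]
R9: Y=0.01754 on G[3,2]
R10: Y=0.0003086 on G[0,2]
R11: Y=0.01359 on G[5,2]
Iprobe: z[4]−=0.141, z[2]+=0.141
solve → V1=65.21, V2=65.21, V3=61.37, V4=-0.3145, V5=61.28, V6=57.81

R_eq = 464.7 Ω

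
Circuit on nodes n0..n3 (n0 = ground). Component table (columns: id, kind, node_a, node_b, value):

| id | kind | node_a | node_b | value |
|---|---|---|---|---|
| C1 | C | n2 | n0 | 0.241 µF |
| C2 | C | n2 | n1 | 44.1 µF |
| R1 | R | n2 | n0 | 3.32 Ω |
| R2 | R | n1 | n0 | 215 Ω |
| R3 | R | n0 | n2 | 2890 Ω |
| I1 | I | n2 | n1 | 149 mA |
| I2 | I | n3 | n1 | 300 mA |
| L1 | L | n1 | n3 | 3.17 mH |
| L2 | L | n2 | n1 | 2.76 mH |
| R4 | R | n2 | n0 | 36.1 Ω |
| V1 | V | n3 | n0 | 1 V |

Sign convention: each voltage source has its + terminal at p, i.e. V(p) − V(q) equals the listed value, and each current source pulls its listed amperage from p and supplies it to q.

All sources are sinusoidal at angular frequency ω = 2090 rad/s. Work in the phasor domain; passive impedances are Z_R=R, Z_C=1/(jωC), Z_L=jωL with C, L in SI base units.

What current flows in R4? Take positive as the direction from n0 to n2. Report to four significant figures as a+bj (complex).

-0.001294+0.004491j A

MNA unknowns: 3 node voltages V₁..V_3 plus 1 source current (V1)
C1: Y=0.000+0.0005037j on G[2,0]
C2: Y=0.000+0.09217j on G[2,1]
R1: Y=0.3012+0.000j on G[2,0]
R2: Y=0.004651+0.000j on G[1,0]
R3: Y=0.0003460+0.000j on G[0,2]
I1: z[2]−=0.149, z[1]+=0.149
I2: z[3]−=0.3, z[1]+=0.3
L1: Y=0.000-0.1509j on G[1,3]
L2: Y=0.000-0.1734j on G[2,1]
R4: Y=0.02770+0.000j on G[2,0]
V1: row V3−V0=1, i_V1 at 3,0
solve → V1=0.7039+1.863j, V2=0.04670-0.1621j, V3=1.000+0.000j
aux → i_V1=-0.01873+0.04469j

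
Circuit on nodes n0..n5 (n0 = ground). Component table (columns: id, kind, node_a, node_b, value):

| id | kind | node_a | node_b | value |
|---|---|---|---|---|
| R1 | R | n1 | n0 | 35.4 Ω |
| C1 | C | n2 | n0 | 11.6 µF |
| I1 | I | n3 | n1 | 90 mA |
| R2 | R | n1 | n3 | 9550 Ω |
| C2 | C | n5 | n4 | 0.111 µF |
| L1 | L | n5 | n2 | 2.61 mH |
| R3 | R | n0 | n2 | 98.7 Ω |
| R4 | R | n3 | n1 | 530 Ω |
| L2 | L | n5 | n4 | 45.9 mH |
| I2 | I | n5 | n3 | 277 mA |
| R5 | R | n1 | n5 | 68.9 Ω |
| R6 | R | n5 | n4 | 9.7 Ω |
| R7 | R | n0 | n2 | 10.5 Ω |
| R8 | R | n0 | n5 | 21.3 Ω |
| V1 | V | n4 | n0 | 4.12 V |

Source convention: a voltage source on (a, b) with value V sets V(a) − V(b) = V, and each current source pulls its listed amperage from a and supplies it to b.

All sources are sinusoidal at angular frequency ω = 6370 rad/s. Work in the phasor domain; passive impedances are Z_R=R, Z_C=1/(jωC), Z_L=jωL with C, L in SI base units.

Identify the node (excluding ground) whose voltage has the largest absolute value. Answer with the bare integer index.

Apply KCL at each of the 5 non-ground nodes and solve the resulting linear system.
Node n1: branches {R1, I1, R2, R4, R5} → V_1 = 6.862+0.1142j
Node n2: branches {C1, L1, R3, R7} → V_2 = 0.1058-0.6606j
Node n3: branches {I1, R2, R4, I2} → V_3 = 100.8+0.1142j
Node n4: branches {C2, L2, R6, V1} → V_4 = 4.120+0.000j
Node n5: branches {C2, L1, L2, I2, R5, R6, R8} → V_5 = 1.133+0.3363j
Source currents: i(V1)=-0.3070+0.04278j

3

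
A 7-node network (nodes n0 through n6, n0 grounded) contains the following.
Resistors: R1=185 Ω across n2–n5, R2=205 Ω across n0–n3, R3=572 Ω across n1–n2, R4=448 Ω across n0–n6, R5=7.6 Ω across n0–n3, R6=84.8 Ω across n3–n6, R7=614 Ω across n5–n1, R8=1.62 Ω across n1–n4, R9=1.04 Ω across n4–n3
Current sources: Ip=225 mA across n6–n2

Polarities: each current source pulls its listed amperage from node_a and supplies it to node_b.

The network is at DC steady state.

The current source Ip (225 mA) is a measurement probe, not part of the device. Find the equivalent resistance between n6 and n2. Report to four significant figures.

Apply KCL at each of the 6 non-ground nodes and solve the resulting linear system.
Node n1: branches {R3, R7, R8} → V_1 = 0.8574
Node n2: branches {R1, R3, Ip} → V_2 = 75.86
Node n3: branches {R2, R5, R6, R9} → V_3 = 0.2589
Node n4: branches {R8, R9} → V_4 = 0.4929
Node n5: branches {R1, R7} → V_5 = 58.50
Node n6: branches {R4, R6, Ip} → V_6 = -15.83

R_eq = 407.5 Ω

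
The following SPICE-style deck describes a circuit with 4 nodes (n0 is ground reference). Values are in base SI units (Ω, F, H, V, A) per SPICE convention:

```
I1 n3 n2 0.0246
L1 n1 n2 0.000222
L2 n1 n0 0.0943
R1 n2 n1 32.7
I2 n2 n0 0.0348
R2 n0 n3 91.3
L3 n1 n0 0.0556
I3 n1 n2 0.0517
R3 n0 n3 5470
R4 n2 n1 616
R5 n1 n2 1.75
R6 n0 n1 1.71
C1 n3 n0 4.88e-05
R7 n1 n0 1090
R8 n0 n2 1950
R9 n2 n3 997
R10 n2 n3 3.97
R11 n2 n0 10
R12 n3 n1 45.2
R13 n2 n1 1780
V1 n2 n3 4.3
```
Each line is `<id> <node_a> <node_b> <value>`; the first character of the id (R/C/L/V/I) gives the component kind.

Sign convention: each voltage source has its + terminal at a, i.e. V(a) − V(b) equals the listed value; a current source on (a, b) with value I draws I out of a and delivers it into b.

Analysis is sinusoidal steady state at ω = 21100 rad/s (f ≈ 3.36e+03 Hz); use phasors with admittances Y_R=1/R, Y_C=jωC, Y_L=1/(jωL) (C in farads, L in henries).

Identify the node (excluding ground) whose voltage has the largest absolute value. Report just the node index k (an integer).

2

MNA unknowns: 3 node voltages V₁..V_3 plus 1 source current (V1)
I1: z[3]−=0.0246, z[2]+=0.0246
L1: Y=0.000-0.2135j on G[1,2]
L2: Y=0.000-0.0005026j on G[1,0]
R1: Y=0.03058+0.000j on G[2,1]
I2: z[2]−=0.0348, z[0]+=0.0348
R2: Y=0.01095+0.000j on G[0,3]
L3: Y=0.000-0.0008524j on G[1,0]
I3: z[1]−=0.0517, z[2]+=0.0517
R3: Y=0.0001828+0.000j on G[0,3]
R4: Y=0.001623+0.000j on G[2,1]
R5: Y=0.5714+0.000j on G[1,2]
R6: Y=0.5848+0.000j on G[0,1]
C1: Y=0.000+1.030j on G[3,0]
R7: Y=0.0009174+0.000j on G[1,0]
R8: Y=0.0005128+0.000j on G[0,2]
R9: Y=0.001003+0.000j on G[2,3]
R10: Y=0.2519+0.000j on G[2,3]
R11: Y=0.1000+0.000j on G[2,0]
R12: Y=0.02212+0.000j on G[3,1]
R13: Y=0.0005618+0.000j on G[2,1]
V1: row V2−V3=4.3, i_V1 at 2,3
solve → V1=2.056+0.5003j, V2=3.847+1.574j, V3=-0.4526+1.574j
aux → i_V1=-2.745-0.4247j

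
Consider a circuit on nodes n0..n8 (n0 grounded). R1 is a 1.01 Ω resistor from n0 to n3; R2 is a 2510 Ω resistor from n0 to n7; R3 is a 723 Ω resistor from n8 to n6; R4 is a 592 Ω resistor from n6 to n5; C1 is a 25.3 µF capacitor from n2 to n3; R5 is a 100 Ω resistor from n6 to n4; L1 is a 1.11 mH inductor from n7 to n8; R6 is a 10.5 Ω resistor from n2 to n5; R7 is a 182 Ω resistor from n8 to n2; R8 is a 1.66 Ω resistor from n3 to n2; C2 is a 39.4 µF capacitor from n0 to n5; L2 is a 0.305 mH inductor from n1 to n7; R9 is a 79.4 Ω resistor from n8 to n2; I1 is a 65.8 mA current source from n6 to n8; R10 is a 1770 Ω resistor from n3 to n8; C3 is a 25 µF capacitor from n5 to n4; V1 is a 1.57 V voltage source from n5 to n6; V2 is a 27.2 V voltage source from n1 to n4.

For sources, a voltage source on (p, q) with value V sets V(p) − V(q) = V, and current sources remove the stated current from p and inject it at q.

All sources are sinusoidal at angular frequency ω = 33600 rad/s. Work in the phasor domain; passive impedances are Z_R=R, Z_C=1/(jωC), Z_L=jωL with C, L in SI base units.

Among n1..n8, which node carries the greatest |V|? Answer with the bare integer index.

Element admittances at ω=33600 rad/s:
  Y(R1) = 0.9901+0.000j S between n0,n3
  Y(R2) = 0.0003984+0.000j S between n0,n7
  Y(R3) = 0.001383+0.000j S between n8,n6
  Y(R4) = 0.001689+0.000j S between n6,n5
  Y(C1) = 0.000+0.8501j S between n2,n3
  Y(R5) = 0.01000+0.000j S between n6,n4
  Y(L1) = 0.000-0.02681j S between n7,n8
  Y(R6) = 0.09524+0.000j S between n2,n5
  Y(R7) = 0.005495+0.000j S between n8,n2
  Y(R8) = 0.6024+0.000j S between n3,n2
  Y(C2) = 0.000+1.324j S between n0,n5
  Y(L2) = 0.000-0.09758j S between n1,n7
  Y(R9) = 0.01259+0.000j S between n8,n2
  I1: injects 0.0658 A into n8 (from n6)
  Y(R10) = 0.0005650+0.000j S between n3,n8
  Y(C3) = 0.000+0.8400j S between n5,n4
  V1: constraint V(n5)−V(n6) = 1.57
  V2: constraint V(n1)−V(n4) = 27.2
Assemble and solve the 10×10 MNA system:
  V(n1)=27.59+0.5666j  V(n2)=0.3239-0.4477j  V(n3)=0.2855-0.1531j  V(n4)=0.3884+0.5666j  V(n5)=0.1151+0.2211j  V(n6)=-1.455+0.2211j  V(n7)=25.20-2.218j  V(n8)=16.54-11.98j
  i(V1)=0.01982+0.01342j  i(V2)=-0.2717+0.2330j

1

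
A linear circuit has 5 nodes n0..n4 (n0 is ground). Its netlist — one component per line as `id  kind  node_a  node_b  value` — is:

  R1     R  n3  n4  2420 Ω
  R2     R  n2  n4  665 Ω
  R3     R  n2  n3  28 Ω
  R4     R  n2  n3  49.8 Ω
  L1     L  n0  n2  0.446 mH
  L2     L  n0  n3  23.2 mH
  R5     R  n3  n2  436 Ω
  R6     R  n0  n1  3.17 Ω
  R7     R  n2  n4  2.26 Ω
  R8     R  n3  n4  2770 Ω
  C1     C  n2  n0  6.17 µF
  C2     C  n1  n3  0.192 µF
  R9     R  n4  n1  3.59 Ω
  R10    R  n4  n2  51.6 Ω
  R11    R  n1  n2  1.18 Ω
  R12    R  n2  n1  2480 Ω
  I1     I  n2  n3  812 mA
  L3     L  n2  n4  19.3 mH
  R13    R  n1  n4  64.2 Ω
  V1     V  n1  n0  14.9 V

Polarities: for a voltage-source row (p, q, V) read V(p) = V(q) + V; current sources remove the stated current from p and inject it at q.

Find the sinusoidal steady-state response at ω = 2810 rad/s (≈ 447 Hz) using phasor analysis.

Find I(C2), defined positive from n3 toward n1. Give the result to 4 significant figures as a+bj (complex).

-0.006669+0.002701j A

Element admittances at ω=2810 rad/s:
  Y(R1) = 0.0004132+0.000j S between n3,n4
  Y(R2) = 0.001504+0.000j S between n2,n4
  Y(R3) = 0.03571+0.000j S between n2,n3
  Y(R4) = 0.02008+0.000j S between n2,n3
  Y(L1) = 0.000-0.7979j S between n0,n2
  Y(L2) = 0.000-0.01534j S between n0,n3
  Y(R5) = 0.002294+0.000j S between n3,n2
  Y(R6) = 0.3155+0.000j S between n0,n1
  Y(R7) = 0.4425+0.000j S between n2,n4
  Y(R8) = 0.0003610+0.000j S between n3,n4
  Y(C1) = 0.000+0.01734j S between n2,n0
  Y(C2) = 0.000+0.0005395j S between n1,n3
  Y(R9) = 0.2786+0.000j S between n4,n1
  Y(R10) = 0.01938+0.000j S between n4,n2
  Y(R11) = 0.8475+0.000j S between n1,n2
  Y(R12) = 0.0004032+0.000j S between n2,n1
  I1: injects 0.812 A into n3 (from n2)
  Y(L3) = 0.000-0.01844j S between n2,n4
  Y(R13) = 0.01558+0.000j S between n1,n4
  V1: constraint V(n1)−V(n0) = 14.9
Assemble and solve the 5×5 MNA system:
  V(n1)=14.90+0.000j  V(n2)=9.190+7.256j  V(n3)=19.91+12.36j  V(n4)=11.48+4.502j
  i(V1)=-10.55+7.479j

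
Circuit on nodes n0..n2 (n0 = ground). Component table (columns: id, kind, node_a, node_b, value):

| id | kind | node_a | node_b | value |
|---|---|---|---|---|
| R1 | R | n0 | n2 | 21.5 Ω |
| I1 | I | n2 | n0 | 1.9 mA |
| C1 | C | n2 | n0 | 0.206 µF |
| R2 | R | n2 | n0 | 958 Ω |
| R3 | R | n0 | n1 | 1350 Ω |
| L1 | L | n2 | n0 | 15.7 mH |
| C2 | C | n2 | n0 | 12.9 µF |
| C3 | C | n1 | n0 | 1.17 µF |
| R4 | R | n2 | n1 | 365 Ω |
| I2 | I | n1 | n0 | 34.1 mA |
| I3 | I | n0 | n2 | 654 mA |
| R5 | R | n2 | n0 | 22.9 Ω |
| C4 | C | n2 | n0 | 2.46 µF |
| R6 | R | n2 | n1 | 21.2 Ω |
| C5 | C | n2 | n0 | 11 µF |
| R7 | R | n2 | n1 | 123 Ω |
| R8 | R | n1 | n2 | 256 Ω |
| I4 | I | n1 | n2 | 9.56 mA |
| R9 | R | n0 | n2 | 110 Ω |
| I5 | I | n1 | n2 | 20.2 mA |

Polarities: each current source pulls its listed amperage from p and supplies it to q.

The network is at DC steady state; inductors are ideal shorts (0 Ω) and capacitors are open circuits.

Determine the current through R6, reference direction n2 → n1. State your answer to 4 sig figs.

0.04805 A

Element admittances at DC:
  Y(R1) = 0.04651 S between n0,n2
  I1: injects 0.0019 A into n0 (from n2)
  Y(C1) = 0.000 S between n2,n0
  Y(R2) = 0.001044 S between n2,n0
  Y(R3) = 0.0007407 S between n0,n1
  L1: short n2↔n0 (DC inductor)
  Y(C2) = 0.000 S between n2,n0
  Y(C3) = 0.000 S between n1,n0
  Y(R4) = 0.002740 S between n2,n1
  I2: injects 0.0341 A into n0 (from n1)
  I3: injects 0.654 A into n2 (from n0)
  Y(R5) = 0.04367 S between n2,n0
  Y(C4) = 0.000 S between n2,n0
  Y(R6) = 0.04717 S between n2,n1
  Y(C5) = 0.000 S between n2,n0
  Y(R7) = 0.008130 S between n2,n1
  Y(R8) = 0.003906 S between n1,n2
  I4: injects 0.00956 A into n2 (from n1)
  Y(R9) = 0.009091 S between n0,n2
  I5: injects 0.0202 A into n2 (from n1)
Assemble and solve the 3×3 MNA system:
  V(n1)=-1.019  V(n2)=0.000
  i(L1)=0.6188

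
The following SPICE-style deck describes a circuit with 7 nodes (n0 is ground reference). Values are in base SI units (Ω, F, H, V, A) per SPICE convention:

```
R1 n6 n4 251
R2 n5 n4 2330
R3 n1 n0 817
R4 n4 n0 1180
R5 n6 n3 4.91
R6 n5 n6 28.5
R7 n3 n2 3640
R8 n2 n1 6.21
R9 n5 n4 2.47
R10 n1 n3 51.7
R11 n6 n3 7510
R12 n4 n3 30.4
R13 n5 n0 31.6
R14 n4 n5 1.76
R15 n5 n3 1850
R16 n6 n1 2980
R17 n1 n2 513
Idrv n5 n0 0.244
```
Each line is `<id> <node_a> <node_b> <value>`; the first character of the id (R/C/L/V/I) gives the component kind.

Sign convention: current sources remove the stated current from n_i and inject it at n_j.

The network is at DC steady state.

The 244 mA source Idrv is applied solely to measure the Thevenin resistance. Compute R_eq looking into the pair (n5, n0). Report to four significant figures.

Element admittances at DC:
  Y(R1) = 0.003984 S between n6,n4
  Y(R2) = 0.0004292 S between n5,n4
  Y(R3) = 0.001224 S between n1,n0
  Y(R4) = 0.0008475 S between n4,n0
  Y(R5) = 0.2037 S between n6,n3
  Y(R6) = 0.03509 S between n5,n6
  Y(R7) = 0.0002747 S between n3,n2
  Y(R8) = 0.1610 S between n2,n1
  Y(R9) = 0.4049 S between n5,n4
  Y(R10) = 0.01934 S between n1,n3
  Y(R11) = 0.0001332 S between n6,n3
  Y(R12) = 0.03289 S between n4,n3
  Y(R13) = 0.03165 S between n5,n0
  Y(R14) = 0.5682 S between n4,n5
  Y(R15) = 0.0005405 S between n5,n3
  Y(R16) = 0.0003356 S between n6,n1
  Y(R17) = 0.001949 S between n1,n2
  Idrv: injects 0.244 A into n0 (from n5)
Assemble and solve the 6×6 MNA system:
  V(n1)=-6.715  V(n2)=-6.716  V(n3)=-7.127  V(n4)=-7.246  V(n5)=-7.257  V(n6)=-7.147

R_eq = 29.74 Ω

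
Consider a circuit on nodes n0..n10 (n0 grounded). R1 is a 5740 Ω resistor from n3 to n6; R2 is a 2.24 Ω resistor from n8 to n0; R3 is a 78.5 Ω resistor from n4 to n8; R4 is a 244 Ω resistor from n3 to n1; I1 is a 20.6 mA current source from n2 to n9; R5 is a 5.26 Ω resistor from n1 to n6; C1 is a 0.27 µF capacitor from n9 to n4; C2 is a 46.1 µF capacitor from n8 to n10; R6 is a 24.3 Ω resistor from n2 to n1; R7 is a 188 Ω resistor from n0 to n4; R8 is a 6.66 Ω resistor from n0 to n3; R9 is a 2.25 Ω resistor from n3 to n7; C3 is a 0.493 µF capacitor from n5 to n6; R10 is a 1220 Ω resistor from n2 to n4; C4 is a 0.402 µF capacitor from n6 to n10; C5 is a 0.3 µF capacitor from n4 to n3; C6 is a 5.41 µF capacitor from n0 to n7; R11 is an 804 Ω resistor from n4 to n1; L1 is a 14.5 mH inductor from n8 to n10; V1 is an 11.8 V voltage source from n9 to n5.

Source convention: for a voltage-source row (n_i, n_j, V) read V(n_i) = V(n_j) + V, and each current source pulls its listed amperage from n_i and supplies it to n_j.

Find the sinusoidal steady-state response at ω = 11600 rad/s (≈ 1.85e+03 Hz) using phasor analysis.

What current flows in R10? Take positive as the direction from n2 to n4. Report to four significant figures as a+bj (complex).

-0.002597-0.001376j A

Apply KCL at each of the 10 non-ground nodes and solve the resulting linear system.
Node n1: branches {R4, R5, R6, R11} → V_1 = -2.310-0.9837j
Node n2: branches {I1, R6, R10} → V_2 = -2.747-0.9502j
Node n3: branches {R1, R4, R8, R9, C5} → V_3 = -0.07137+0.01163j
Node n4: branches {R3, C1, R7, R10, C5, R11} → V_4 = 0.4217+0.7283j
Node n5: branches {C3, V1} → V_5 = -5.500-2.731j
Node n6: branches {R1, R5, C3, C4} → V_6 = -2.281-1.024j
Node n7: branches {R9, C6} → V_7 = -0.06836+0.02129j
Node n8: branches {R2, R3, C2, L1} → V_8 = 0.02197-0.002979j
Node n9: branches {I1, C1, V1} → V_9 = 6.300-2.731j
Node n10: branches {C2, C4, L1} → V_10 = 0.001842-0.01190j
Source currents: i(V1)=0.009765-0.01841j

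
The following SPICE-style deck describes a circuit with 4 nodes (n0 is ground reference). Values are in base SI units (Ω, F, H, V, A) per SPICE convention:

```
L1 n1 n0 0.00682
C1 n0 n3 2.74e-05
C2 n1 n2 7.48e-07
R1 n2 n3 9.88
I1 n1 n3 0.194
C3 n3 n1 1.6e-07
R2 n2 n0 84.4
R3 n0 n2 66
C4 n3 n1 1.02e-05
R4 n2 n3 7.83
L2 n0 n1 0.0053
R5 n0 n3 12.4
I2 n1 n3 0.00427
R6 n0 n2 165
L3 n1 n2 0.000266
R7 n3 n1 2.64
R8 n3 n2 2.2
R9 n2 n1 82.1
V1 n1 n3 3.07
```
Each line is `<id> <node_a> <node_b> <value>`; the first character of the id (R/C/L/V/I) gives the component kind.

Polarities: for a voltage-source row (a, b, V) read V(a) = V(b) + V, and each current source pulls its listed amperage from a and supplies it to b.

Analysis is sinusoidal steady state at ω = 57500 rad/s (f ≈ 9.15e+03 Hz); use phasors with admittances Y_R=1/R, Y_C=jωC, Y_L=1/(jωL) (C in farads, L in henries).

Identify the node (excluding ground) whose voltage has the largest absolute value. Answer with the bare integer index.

1

Element admittances at ω=57500 rad/s:
  Y(L1) = 0.000-0.002550j S between n1,n0
  Y(C1) = 0.000+1.575j S between n0,n3
  Y(C2) = 0.000+0.04301j S between n1,n2
  Y(R1) = 0.1012+0.000j S between n2,n3
  I1: injects 0.194 A into n3 (from n1)
  Y(C3) = 0.000+0.009200j S between n3,n1
  Y(R2) = 0.01185+0.000j S between n2,n0
  Y(R3) = 0.01515+0.000j S between n0,n2
  Y(C4) = 0.000+0.5865j S between n3,n1
  Y(R4) = 0.1277+0.000j S between n2,n3
  Y(L2) = 0.000-0.003281j S between n0,n1
  Y(R5) = 0.08065+0.000j S between n0,n3
  I2: injects 0.00427 A into n3 (from n1)
  Y(R6) = 0.006061+0.000j S between n0,n2
  Y(L3) = 0.000-0.06538j S between n1,n2
  Y(R7) = 0.3788+0.000j S between n3,n1
  Y(R8) = 0.4545+0.000j S between n3,n2
  Y(R9) = 0.01218+0.000j S between n2,n1
  V1: constraint V(n1)−V(n3) = 3.07
Assemble and solve the 4×4 MNA system:
  V(n1)=3.083+0.002085j  V(n2)=0.06677-0.09061j  V(n3)=0.01321+0.002085j
  i(V1)=-1.400-1.744j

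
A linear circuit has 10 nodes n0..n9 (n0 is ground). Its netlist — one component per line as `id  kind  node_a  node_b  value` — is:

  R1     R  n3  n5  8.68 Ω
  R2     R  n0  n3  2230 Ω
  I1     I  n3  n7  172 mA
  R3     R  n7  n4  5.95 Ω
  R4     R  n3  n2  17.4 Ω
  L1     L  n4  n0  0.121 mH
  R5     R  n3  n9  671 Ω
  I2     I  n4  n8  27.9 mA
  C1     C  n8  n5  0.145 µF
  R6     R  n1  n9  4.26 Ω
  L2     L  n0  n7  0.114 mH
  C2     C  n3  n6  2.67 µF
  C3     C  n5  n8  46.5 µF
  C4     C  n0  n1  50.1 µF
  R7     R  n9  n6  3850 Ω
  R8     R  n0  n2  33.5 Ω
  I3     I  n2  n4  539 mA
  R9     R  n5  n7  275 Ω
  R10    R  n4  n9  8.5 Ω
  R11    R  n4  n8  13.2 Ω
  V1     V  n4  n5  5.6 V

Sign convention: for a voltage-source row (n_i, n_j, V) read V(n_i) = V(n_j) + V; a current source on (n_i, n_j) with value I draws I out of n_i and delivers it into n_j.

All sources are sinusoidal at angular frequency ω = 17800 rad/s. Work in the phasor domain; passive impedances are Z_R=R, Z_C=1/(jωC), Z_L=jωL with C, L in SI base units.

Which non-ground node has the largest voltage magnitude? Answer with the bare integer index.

MNA unknowns: 9 node voltages V₁..V_9 plus 1 source current (V1)
R1: Y=0.1152+0.000j on G[3,5]
R2: Y=0.0004484+0.000j on G[0,3]
I1: z[3]−=0.172, z[7]+=0.172
R3: Y=0.1681+0.000j on G[7,4]
R4: Y=0.05747+0.000j on G[3,2]
L1: Y=0.000-0.4643j on G[4,0]
R5: Y=0.001490+0.000j on G[3,9]
I2: z[4]−=0.0279, z[8]+=0.0279
C1: Y=0.000+0.002581j on G[8,5]
R6: Y=0.2347+0.000j on G[1,9]
L2: Y=0.000-0.4928j on G[0,7]
C2: Y=0.000+0.04753j on G[3,6]
C3: Y=0.000+0.8277j on G[5,8]
C4: Y=0.000+0.8918j on G[0,1]
R7: Y=0.0002597+0.000j on G[9,6]
R8: Y=0.02985+0.000j on G[0,2]
I3: z[2]−=0.539, z[4]+=0.539
R9: Y=0.003636+0.000j on G[5,7]
R10: Y=0.1176+0.000j on G[4,9]
R11: Y=0.07576+0.000j on G[4,8]
V1: row V4−V5=5.6, i_V1 at 4,5
solve → V1=0.03515+0.005236j, V2=-11.74+0.2238j, V3=-8.465+0.3400j, V4=0.1017+0.4023j, V5=-5.498+0.4023j, V6=-8.466+0.2937j, V7=-0.01837+0.3495j, V8=-5.449-0.1378j, V9=0.01526+0.1388j
aux → i_V1=-0.1265-0.03355j

2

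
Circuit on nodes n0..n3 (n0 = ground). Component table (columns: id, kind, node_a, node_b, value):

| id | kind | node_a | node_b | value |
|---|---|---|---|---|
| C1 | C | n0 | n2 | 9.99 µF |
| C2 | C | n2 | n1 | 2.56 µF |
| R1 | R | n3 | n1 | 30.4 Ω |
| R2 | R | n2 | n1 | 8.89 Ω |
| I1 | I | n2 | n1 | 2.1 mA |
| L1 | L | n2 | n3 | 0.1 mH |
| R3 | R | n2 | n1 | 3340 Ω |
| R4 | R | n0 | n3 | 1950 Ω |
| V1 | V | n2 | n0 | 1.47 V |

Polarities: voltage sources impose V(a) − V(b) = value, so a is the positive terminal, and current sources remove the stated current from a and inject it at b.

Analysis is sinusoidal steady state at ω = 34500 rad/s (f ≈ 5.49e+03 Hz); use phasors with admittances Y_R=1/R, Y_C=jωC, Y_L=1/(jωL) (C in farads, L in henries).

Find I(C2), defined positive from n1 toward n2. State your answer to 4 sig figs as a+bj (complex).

Apply KCL at each of the 3 non-ground nodes and solve the resulting linear system.
Node n1: branches {C2, R1, R2, I1, R3} → V_1 = 1.480-0.006694j
Node n2: branches {C1, C2, R2, I1, L1, R3, V1} → V_2 = 1.470+0.000j
Node n3: branches {R1, L1, R4} → V_3 = 1.471-0.001478j
Source currents: i(V1)=-0.0007541-0.5066j

0.0005912+0.0009265j A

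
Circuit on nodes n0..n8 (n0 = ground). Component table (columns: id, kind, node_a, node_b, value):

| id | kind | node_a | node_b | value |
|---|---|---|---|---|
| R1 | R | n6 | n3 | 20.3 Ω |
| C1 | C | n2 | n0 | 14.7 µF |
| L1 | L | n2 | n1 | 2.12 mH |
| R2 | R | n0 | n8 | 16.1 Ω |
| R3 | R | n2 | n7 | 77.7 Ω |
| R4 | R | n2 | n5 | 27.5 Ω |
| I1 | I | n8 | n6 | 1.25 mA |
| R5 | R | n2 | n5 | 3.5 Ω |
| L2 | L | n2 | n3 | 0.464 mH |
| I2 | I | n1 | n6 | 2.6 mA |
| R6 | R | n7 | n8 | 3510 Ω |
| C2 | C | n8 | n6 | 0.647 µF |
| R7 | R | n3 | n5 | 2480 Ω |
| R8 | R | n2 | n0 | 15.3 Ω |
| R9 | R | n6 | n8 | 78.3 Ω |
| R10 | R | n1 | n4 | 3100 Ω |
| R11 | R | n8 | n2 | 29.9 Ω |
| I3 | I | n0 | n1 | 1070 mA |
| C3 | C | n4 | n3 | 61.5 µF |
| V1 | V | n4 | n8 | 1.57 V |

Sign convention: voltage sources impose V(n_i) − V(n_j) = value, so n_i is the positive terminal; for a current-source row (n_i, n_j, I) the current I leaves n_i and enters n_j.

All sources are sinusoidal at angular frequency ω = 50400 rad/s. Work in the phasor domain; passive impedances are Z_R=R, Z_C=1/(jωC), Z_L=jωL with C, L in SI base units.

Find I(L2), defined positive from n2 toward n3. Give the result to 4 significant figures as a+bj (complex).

-0.07321+0.03280j A

MNA unknowns: 8 node voltages V₁..V_8 plus 1 source current (V1)
R1: Y=0.04926+0.000j on G[6,3]
C1: Y=0.000+0.7409j on G[2,0]
L1: Y=0.000-0.009359j on G[2,1]
R2: Y=0.06211+0.000j on G[0,8]
R3: Y=0.01287+0.000j on G[2,7]
R4: Y=0.03636+0.000j on G[2,5]
I1: z[8]−=0.00125, z[6]+=0.00125
R5: Y=0.2857+0.000j on G[2,5]
L2: Y=0.000-0.04276j on G[2,3]
I2: z[1]−=0.0026, z[6]+=0.0026
R6: Y=0.0002849+0.000j on G[7,8]
C2: Y=0.000+0.03261j on G[8,6]
R7: Y=0.0004032+0.000j on G[3,5]
R8: Y=0.06536+0.000j on G[2,0]
R9: Y=0.01277+0.000j on G[6,8]
R10: Y=0.0003226+0.000j on G[1,4]
R11: Y=0.03344+0.000j on G[8,2]
I3: z[0]−=1.07, z[1]+=1.07
C3: Y=0.000+3.100j on G[4,3]
V1: row V4−V8=1.57, i_V1 at 4,8
solve → V1=3.985+112.5j, V2=0.1158-1.492j, V3=0.8828+0.2202j, V4=0.8813+0.1880j, V5=0.1168-1.490j, V6=0.3482-0.3316j, V7=0.09842-1.455j, V8=-0.6887+0.1880j
aux → i_V1=-0.09885+0.04114j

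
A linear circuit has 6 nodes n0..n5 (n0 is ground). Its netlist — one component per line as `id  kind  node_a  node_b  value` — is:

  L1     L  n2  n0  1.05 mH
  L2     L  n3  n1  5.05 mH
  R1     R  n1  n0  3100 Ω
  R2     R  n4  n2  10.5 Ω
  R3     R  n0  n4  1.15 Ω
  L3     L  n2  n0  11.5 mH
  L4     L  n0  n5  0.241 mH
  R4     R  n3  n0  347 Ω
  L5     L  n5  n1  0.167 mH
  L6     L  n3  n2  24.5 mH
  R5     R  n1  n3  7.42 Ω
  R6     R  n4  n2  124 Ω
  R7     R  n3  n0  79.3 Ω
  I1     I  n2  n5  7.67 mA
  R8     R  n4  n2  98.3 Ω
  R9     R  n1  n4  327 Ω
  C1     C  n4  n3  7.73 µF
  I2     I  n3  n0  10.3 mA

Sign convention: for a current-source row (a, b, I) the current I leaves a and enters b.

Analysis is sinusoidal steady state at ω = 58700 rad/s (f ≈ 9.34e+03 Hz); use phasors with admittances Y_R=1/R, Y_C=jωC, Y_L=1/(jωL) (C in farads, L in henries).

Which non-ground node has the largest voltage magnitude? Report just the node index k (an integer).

2

MNA unknowns: 5 node voltages V₁..V_5
L1: Y=0.000-0.01622j on G[2,0]
L2: Y=0.000-0.003373j on G[3,1]
R1: Y=0.0003226+0.000j on G[1,0]
R2: Y=0.09524+0.000j on G[4,2]
R3: Y=0.8696+0.000j on G[0,4]
L3: Y=0.000-0.001481j on G[2,0]
L4: Y=0.000-0.07069j on G[0,5]
R4: Y=0.002882+0.000j on G[3,0]
L5: Y=0.000-0.1020j on G[5,1]
L6: Y=0.000-0.0006953j on G[3,2]
R5: Y=0.1348+0.000j on G[1,3]
R6: Y=0.008065+0.000j on G[4,2]
R7: Y=0.01261+0.000j on G[3,0]
I1: z[2]−=0.00767, z[5]+=0.00767
R8: Y=0.01017+0.000j on G[4,2]
R9: Y=0.003058+0.000j on G[1,4]
C1: Y=0.000+0.4538j on G[4,3]
I2: z[3]−=0.0103, z[0]+=0.0103
solve → V1=0.01260+0.01686j, V2=-0.08091-0.01430j, V3=-0.01502+0.01272j, V4=-0.01571-0.001275j, V5=0.007441+0.05437j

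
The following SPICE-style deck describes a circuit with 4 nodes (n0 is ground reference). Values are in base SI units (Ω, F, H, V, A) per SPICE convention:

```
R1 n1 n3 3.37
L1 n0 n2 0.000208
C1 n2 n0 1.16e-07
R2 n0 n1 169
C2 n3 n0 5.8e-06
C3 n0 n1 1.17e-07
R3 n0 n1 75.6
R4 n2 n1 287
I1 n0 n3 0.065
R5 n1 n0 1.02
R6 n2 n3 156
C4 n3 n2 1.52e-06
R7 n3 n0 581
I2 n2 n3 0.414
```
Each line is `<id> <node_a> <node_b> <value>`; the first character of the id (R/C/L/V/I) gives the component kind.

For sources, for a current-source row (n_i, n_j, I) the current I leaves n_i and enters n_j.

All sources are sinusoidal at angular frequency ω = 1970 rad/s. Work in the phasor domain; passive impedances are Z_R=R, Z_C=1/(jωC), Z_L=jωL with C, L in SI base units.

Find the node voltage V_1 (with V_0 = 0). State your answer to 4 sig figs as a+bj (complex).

Apply KCL at each of the 3 non-ground nodes and solve the resulting linear system.
Node n1: branches {R1, R2, C3, R3, R4, R5} → V_1 = 0.4598-0.02965j
Node n2: branches {L1, C1, R4, R6, C4, I2} → V_2 = -0.002761-0.1637j
Node n3: branches {R1, C2, I1, R6, C4, R7, I2} → V_3 = 2.014-0.1276j

0.4598-0.02965j V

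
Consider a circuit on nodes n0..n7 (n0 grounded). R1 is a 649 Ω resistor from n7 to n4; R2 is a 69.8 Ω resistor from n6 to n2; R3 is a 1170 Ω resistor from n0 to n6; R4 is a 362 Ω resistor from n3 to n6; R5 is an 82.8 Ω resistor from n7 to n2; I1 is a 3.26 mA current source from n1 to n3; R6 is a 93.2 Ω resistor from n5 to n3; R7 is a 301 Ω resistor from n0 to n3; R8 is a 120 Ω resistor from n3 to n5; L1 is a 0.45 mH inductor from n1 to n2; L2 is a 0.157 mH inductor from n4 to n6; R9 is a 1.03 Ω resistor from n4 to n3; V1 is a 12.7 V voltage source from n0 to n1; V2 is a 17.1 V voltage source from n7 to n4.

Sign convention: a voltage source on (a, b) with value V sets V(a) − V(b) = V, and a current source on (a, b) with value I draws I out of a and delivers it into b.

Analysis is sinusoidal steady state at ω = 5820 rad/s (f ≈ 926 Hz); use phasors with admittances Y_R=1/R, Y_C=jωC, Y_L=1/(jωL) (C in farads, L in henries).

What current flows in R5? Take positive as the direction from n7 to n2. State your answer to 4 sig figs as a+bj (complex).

Apply KCL at each of the 7 non-ground nodes and solve the resulting linear system.
Node n1: branches {I1, L1, V1} → V_1 = -12.70+0.000j
Node n2: branches {R2, R5, L1} → V_2 = -12.70+0.2007j
Node n3: branches {R4, I1, R6, R7, R8, R9} → V_3 = -17.55+0.1342j
Node n4: branches {R1, L2, R9, V2} → V_4 = -17.62+0.1345j
Node n5: branches {R6, R8} → V_5 = -17.55+0.1342j
Node n6: branches {R2, R3, R4, L2} → V_6 = -17.62+0.2128j
Node n7: branches {R1, R5, V2} → V_7 = -0.5177+0.1345j
Source currents: i(V1)=-0.07338+0.0006277j, i(V2)=-0.1735+0.0008003j

0.1471-0.0008003j A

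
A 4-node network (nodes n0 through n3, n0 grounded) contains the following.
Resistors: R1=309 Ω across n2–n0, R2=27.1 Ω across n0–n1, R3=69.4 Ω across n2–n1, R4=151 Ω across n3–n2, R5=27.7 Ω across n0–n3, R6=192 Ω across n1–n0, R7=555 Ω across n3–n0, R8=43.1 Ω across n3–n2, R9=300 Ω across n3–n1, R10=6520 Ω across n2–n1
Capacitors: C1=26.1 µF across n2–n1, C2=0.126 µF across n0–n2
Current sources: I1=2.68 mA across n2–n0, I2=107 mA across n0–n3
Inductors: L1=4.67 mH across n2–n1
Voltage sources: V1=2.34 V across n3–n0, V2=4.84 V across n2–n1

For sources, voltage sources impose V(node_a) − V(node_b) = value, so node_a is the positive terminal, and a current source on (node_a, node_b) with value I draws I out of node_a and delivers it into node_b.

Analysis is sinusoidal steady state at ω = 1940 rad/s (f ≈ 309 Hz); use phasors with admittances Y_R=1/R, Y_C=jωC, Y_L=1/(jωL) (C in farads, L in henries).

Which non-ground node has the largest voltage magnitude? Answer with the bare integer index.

2

MNA unknowns: 3 node voltages V₁..V_3 plus 2 source currents (V1, V2)
R1: Y=0.003236+0.000j on G[2,0]
R2: Y=0.03690+0.000j on G[0,1]
R3: Y=0.01441+0.000j on G[2,1]
C1: Y=0.000+0.05063j on G[2,1]
I1: z[2]−=0.00268, z[0]+=0.00268
L1: Y=0.000-0.1104j on G[2,1]
R4: Y=0.006623+0.000j on G[3,2]
C2: Y=0.000+0.0002444j on G[0,2]
I2: z[0]−=0.107, z[3]+=0.107
R5: Y=0.03610+0.000j on G[0,3]
R6: Y=0.005208+0.000j on G[1,0]
R7: Y=0.001802+0.000j on G[3,0]
R8: Y=0.02320+0.000j on G[3,2]
R9: Y=0.003333+0.000j on G[3,1]
R10: Y=0.0001534+0.000j on G[2,1]
V1: row V3−V0=2.34, i_V1 at 3,0
V2: row V2−V1=4.84, i_V2 at 2,1
solve → V1=-1.084-0.01169j, V2=3.756-0.01169j, V3=2.340+0.000j
aux → i_V1=0.04912-0.0003878j, i_V2=-0.1275+0.2886j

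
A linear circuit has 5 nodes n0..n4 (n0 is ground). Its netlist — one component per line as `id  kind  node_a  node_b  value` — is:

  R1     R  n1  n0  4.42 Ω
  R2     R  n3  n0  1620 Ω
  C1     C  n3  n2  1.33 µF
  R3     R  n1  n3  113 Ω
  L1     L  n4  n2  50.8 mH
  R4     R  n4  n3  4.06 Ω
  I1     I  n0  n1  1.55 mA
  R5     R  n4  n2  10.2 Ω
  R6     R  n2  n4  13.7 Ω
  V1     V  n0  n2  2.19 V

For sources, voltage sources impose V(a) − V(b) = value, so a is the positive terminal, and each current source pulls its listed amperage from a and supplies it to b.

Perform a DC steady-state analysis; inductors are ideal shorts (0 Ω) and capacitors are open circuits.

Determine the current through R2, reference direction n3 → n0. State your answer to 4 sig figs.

-0.001303 A

Apply KCL at each of the 4 non-ground nodes and solve the resulting linear system.
Node n1: branches {R1, R3, I1} → V_1 = -0.07289
Node n2: branches {C1, L1, R5, R6, V1} → V_2 = -2.190
Node n3: branches {R2, C1, R3, R4} → V_3 = -2.111
Node n4: branches {L1, R4, R5, R6} → V_4 = -2.190
Source currents: i(L1)=0.01934, i(V1)=-0.01934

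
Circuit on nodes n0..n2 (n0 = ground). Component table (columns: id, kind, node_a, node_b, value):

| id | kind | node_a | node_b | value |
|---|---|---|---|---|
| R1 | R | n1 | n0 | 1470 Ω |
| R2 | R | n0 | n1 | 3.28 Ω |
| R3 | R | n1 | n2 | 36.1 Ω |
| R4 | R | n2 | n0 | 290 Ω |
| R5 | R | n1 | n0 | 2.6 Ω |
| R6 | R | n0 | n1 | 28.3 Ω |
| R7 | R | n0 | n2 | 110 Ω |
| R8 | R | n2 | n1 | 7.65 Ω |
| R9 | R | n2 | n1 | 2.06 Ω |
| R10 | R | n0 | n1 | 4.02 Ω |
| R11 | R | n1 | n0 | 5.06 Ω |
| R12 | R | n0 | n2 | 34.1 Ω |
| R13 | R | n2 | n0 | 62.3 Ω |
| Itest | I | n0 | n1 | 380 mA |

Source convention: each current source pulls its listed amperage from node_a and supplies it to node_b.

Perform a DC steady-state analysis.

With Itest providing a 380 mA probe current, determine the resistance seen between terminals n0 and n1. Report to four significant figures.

R_eq = 0.8163 Ω

MNA unknowns: 2 node voltages V₁..V_2
R1: Y=0.0006803 on G[1,0]
R2: Y=0.3049 on G[0,1]
R3: Y=0.02770 on G[1,2]
R4: Y=0.003448 on G[2,0]
R5: Y=0.3846 on G[1,0]
R6: Y=0.03534 on G[0,1]
R7: Y=0.009091 on G[0,2]
R8: Y=0.1307 on G[2,1]
R9: Y=0.4854 on G[2,1]
R10: Y=0.2488 on G[0,1]
R11: Y=0.1976 on G[1,0]
R12: Y=0.02933 on G[0,2]
R13: Y=0.01605 on G[2,0]
Itest: z[0]−=0.38, z[1]+=0.38
solve → V1=0.3102, V2=0.2846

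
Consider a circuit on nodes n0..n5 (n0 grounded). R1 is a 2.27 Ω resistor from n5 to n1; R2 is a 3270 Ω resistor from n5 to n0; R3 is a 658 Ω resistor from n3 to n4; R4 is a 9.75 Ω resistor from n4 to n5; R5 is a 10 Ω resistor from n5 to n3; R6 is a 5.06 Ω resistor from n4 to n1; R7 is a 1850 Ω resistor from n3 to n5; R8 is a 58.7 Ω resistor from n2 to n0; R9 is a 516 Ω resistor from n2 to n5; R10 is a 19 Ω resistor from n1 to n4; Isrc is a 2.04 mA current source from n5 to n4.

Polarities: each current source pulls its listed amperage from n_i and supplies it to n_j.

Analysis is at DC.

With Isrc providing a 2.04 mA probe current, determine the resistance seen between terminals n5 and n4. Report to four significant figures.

R_eq = 3.793 Ω

Apply KCL at each of the 5 non-ground nodes and solve the resulting linear system.
Node n1: branches {R1, R6, R10} → V_1 = 0.002803
Node n2: branches {R8, R9} → V_2 = 0.000
Node n3: branches {R3, R5, R7} → V_3 = 0.0001152
Node n4: branches {R3, R4, R6, R10, Isrc} → V_4 = 0.007737
Node n5: branches {R1, R2, R4, R5, R7, R9, Isrc} → V_5 = 0.000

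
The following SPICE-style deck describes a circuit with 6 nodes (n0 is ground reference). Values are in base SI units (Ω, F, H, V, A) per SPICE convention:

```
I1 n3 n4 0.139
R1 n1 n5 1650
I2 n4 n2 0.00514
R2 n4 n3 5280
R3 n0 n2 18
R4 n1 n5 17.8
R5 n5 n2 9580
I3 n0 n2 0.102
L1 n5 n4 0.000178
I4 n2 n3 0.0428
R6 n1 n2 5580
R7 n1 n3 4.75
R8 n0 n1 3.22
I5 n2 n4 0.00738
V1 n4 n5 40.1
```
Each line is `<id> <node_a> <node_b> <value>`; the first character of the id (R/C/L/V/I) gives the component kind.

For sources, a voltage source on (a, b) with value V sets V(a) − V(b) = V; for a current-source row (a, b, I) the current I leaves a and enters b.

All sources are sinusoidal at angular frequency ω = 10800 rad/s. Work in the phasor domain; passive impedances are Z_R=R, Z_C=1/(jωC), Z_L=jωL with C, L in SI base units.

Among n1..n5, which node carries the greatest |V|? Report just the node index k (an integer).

4

Apply KCL at each of the 5 non-ground nodes and solve the resulting linear system.
Node n1: branches {R1, R4, R6, R7, R8} → V_1 = 0.1450+0.000j
Node n2: branches {I2, R3, R5, I3, I4, R6, I5} → V_2 = 1.025+0.000j
Node n3: branches {I1, R2, I4, R7} → V_3 = -0.2733+0.000j
Node n4: branches {I1, I2, R2, L1, I5, V1} → V_4 = 42.59+0.000j
Node n5: branches {R1, R4, R5, L1, V1} → V_5 = 2.487+0.000j
Source currents: i(V1)=0.1331+20.86j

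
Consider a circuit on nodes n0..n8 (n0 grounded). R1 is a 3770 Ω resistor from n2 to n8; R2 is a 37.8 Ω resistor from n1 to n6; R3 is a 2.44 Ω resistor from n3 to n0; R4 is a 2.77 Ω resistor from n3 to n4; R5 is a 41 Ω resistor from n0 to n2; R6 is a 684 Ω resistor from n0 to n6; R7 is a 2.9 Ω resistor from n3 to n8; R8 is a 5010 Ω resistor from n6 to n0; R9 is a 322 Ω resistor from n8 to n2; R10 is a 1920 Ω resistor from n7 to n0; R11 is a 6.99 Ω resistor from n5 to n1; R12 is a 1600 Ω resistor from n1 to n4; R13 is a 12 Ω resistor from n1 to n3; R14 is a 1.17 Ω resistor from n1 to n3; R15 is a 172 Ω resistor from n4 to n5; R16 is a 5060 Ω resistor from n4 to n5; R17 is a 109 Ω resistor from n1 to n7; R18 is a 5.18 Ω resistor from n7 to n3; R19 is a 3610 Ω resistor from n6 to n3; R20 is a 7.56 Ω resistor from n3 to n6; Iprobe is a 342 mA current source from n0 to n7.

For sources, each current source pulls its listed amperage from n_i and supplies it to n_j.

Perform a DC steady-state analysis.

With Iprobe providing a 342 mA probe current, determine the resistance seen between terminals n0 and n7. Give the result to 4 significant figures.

Apply KCL at each of the 8 non-ground nodes and solve the resulting linear system.
Node n1: branches {R2, R11, R12, R13, R14, R17} → V_1 = 0.8377
Node n2: branches {R1, R5, R9} → V_2 = 0.09897
Node n3: branches {R3, R4, R7, R13, R14, R18, R19, R20} → V_3 = 0.8221
Node n4: branches {R4, R12, R15, R16} → V_4 = 0.8224
Node n5: branches {R11, R15, R16} → V_5 = 0.8371
Node n6: branches {R2, R6, R8, R19, R20} → V_6 = 0.8162
Node n7: branches {R10, R17, R18, Iprobe} → V_7 = 2.508
Node n8: branches {R1, R7, R9} → V_8 = 0.8151

R_eq = 7.332 Ω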